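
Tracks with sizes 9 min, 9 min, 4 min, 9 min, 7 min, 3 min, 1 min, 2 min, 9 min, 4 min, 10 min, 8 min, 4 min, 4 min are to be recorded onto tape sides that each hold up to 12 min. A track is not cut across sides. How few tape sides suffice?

8

Total = 10 + 9 + 9 + 9 + 9 + 8 + 7 + 4 + 4 + 4 + 4 + 3 + 2 + 1 = 83 min.
Lower bound: ⌈83/12⌉ = 7 tape sides.
A packing using 8 tape sides:
  side 1: 10 + 2 = 12
  side 2: 9 + 3 = 12
  side 3: 9 + 1 = 10
  side 4: 9 = 9
  side 5: 9 = 9
  side 6: 8 + 4 = 12
  side 7: 7 + 4 = 11
  side 8: 4 + 4 = 8
No arrangement into 7 tape sides stays within capacity, so 8 is optimal.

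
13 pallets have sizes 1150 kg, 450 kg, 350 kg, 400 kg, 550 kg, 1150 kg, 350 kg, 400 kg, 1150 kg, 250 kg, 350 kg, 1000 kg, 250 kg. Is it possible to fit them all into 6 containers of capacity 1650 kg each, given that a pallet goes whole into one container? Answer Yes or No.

A valid assignment using 5 containers:
  container 1: 1150 + 450 = 1600
  container 2: 1150 + 400 = 1550
  container 3: 1150 + 400 = 1550
  container 4: 1000 + 550 = 1550
  container 5: 350 + 350 + 350 + 250 + 250 = 1550
That uses only 5 ≤ 6, so 6 containers are enough.

Yes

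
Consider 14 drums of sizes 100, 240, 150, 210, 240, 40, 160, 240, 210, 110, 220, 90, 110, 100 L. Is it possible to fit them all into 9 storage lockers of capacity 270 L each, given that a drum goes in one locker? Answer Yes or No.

Total = 2220 L; ⌈2220/270⌉ = 9.
The bound of 9 does not rule out 9, but exhaustive search shows no assignment into 9 storage lockers of capacity 270 L exists — the minimum is 10.

No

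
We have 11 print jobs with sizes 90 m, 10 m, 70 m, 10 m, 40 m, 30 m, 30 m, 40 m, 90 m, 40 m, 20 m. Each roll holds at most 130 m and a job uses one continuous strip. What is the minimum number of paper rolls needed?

4

Total = 90 + 90 + 70 + 40 + 40 + 40 + 30 + 30 + 20 + 10 + 10 = 470 m.
Lower bound: ⌈470/130⌉ = 4 paper rolls.
A packing using 4 paper rolls:
  roll 1: 90 + 40 = 130
  roll 2: 90 + 40 = 130
  roll 3: 70 + 40 + 20 = 130
  roll 4: 30 + 30 + 10 + 10 = 80
This matches the lower bound, so 4 is optimal.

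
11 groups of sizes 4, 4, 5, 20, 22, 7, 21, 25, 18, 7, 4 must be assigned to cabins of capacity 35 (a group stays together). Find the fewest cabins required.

5

Total = 25 + 22 + 21 + 20 + 18 + 7 + 7 + 5 + 4 + 4 + 4 = 137.
Lower bound: ⌈137/35⌉ = 4 cabins.
Also, 5 groups each exceed 35/2, and no two of those can share a cabin, so at least 5 cabins are needed.
A packing using 5 cabins:
  cabin 1: 25 + 7 = 32
  cabin 2: 22 + 7 + 5 = 34
  cabin 3: 21 + 4 + 4 + 4 = 33
  cabin 4: 20 = 20
  cabin 5: 18 = 18
This matches the lower bound, so 5 is optimal.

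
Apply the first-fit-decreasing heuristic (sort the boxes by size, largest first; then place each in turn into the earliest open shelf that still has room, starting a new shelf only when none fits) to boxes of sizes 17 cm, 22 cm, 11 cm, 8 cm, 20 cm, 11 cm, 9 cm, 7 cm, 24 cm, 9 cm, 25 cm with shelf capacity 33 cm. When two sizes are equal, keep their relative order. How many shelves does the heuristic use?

Sorted descending: 25, 24, 22, 20, 17, 11, 11, 9, 9, 8, 7.
  25 → shelf 1 (new)  [load 25/33]
  24 → shelf 2 (new)  [load 24/33]
  22 → shelf 3 (new)  [load 22/33]
  20 → shelf 4 (new)  [load 20/33]
  17 → shelf 5 (new)  [load 17/33]
  11 → shelf 3  [load 33/33]
  11 → shelf 4  [load 31/33]
  9 → shelf 2  [load 33/33]
  9 → shelf 5  [load 26/33]
  8 → shelf 1  [load 33/33]
  7 → shelf 5  [load 33/33]
5 shelves opened.

5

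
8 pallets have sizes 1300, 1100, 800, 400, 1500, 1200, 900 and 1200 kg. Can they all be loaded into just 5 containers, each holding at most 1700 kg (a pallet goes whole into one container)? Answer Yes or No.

Total = 8400 kg; ⌈8400/1700⌉ = 5.
6 pallets each exceed half the capacity and cannot share a container, forcing at least 6 containers.
At least 6 containers are required, but only 5 are allowed.

No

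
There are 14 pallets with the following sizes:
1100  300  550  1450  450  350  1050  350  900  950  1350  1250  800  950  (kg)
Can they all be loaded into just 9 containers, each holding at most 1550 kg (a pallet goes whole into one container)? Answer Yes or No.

Yes

A valid assignment using 9 containers:
  container 1: 1450 = 1450
  container 2: 1350 = 1350
  container 3: 1250 + 300 = 1550
  container 4: 1100 + 450 = 1550
  container 5: 1050 + 350 = 1400
  container 6: 950 + 550 = 1500
  container 7: 950 + 350 = 1300
  container 8: 900 = 900
  container 9: 800 = 800
Every load is within 1550 kg, so 9 containers suffice.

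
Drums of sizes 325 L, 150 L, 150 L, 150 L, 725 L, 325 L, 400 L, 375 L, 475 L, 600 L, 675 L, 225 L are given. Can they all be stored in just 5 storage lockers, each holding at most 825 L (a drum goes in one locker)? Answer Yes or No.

No

Total = 4575 L; ⌈4575/825⌉ = 6.
At least 6 storage lockers are required, but only 5 are allowed.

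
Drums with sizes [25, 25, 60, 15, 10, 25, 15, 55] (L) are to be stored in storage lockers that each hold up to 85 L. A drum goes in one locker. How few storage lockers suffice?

Total = 60 + 55 + 25 + 25 + 25 + 15 + 15 + 10 = 230 L.
Lower bound: ⌈230/85⌉ = 3 storage lockers.
A packing using 3 storage lockers:
  locker 1: 60 + 25 = 85
  locker 2: 55 + 25 = 80
  locker 3: 25 + 15 + 15 + 10 = 65
This matches the lower bound, so 3 is optimal.

3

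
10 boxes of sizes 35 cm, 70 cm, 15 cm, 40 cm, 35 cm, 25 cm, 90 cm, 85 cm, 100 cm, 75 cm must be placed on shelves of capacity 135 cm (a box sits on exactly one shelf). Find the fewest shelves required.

Total = 100 + 90 + 85 + 75 + 70 + 40 + 35 + 35 + 25 + 15 = 570 cm.
Lower bound: ⌈570/135⌉ = 5 shelves.
A packing using 5 shelves:
  shelf 1: 100 + 35 = 135
  shelf 2: 90 + 40 = 130
  shelf 3: 85 + 35 + 15 = 135
  shelf 4: 75 + 25 = 100
  shelf 5: 70 = 70
This matches the lower bound, so 5 is optimal.

5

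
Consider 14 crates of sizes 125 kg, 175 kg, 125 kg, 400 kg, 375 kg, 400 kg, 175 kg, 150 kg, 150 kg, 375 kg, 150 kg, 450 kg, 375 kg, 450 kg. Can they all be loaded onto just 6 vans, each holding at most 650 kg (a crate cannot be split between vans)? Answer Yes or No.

Total = 3875 kg; ⌈3875/650⌉ = 6.
7 crates each exceed half the capacity and cannot share a van, forcing at least 7 vans.
At least 7 vans are required, but only 6 are allowed.

No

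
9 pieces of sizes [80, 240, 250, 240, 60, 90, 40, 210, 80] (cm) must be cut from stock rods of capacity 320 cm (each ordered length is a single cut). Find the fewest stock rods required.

5

Total = 250 + 240 + 240 + 210 + 90 + 80 + 80 + 60 + 40 = 1290 cm.
Lower bound: ⌈1290/320⌉ = 5 stock rods.
A packing using 5 stock rods:
  stock rod 1: 250 + 60 = 310
  stock rod 2: 240 + 80 = 320
  stock rod 3: 240 + 80 = 320
  stock rod 4: 210 + 90 = 300
  stock rod 5: 40 = 40
This matches the lower bound, so 5 is optimal.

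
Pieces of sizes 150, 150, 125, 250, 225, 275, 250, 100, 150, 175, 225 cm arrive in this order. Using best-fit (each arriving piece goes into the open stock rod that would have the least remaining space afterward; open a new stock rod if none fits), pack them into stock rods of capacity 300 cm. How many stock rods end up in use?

  150 → stock rod 1 (new)  [load 150/300]
  150 → stock rod 1  [load 300/300]
  125 → stock rod 2 (new)  [load 125/300]
  250 → stock rod 3 (new)  [load 250/300]
  225 → stock rod 4 (new)  [load 225/300]
  275 → stock rod 5 (new)  [load 275/300]
  250 → stock rod 6 (new)  [load 250/300]
  100 → stock rod 2  [load 225/300]
  150 → stock rod 7 (new)  [load 150/300]
  175 → stock rod 8 (new)  [load 175/300]
  225 → stock rod 9 (new)  [load 225/300]
9 stock rods opened.

9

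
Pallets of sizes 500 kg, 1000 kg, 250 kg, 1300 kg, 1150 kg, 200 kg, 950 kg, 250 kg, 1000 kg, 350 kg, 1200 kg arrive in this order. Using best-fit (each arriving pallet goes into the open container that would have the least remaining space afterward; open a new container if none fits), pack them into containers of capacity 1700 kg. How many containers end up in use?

6

  500 → container 1 (new)  [load 500/1700]
  1000 → container 1  [load 1500/1700]
  250 → container 2 (new)  [load 250/1700]
  1300 → container 2  [load 1550/1700]
  1150 → container 3 (new)  [load 1150/1700]
  200 → container 1  [load 1700/1700]
  950 → container 4 (new)  [load 950/1700]
  250 → container 3  [load 1400/1700]
  1000 → container 5 (new)  [load 1000/1700]
  350 → container 5  [load 1350/1700]
  1200 → container 6 (new)  [load 1200/1700]
6 containers opened.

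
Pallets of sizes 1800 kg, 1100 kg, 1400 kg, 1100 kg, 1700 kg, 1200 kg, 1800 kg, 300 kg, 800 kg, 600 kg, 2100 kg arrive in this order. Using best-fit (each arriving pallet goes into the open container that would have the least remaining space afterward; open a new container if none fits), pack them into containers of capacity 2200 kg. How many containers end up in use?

7

  1800 → container 1 (new)  [load 1800/2200]
  1100 → container 2 (new)  [load 1100/2200]
  1400 → container 3 (new)  [load 1400/2200]
  1100 → container 2  [load 2200/2200]
  1700 → container 4 (new)  [load 1700/2200]
  1200 → container 5 (new)  [load 1200/2200]
  1800 → container 6 (new)  [load 1800/2200]
  300 → container 1  [load 2100/2200]
  800 → container 3  [load 2200/2200]
  600 → container 5  [load 1800/2200]
  2100 → container 7 (new)  [load 2100/2200]
7 containers opened.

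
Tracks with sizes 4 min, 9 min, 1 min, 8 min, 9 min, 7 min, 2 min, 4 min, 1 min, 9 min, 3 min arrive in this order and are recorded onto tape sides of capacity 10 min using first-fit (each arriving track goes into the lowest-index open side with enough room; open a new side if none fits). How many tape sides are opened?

7

  4 → side 1 (new)  [load 4/10]
  9 → side 2 (new)  [load 9/10]
  1 → side 1  [load 5/10]
  8 → side 3 (new)  [load 8/10]
  9 → side 4 (new)  [load 9/10]
  7 → side 5 (new)  [load 7/10]
  2 → side 1  [load 7/10]
  4 → side 6 (new)  [load 4/10]
  1 → side 1  [load 8/10]
  9 → side 7 (new)  [load 9/10]
  3 → side 5  [load 10/10]
7 tape sides opened.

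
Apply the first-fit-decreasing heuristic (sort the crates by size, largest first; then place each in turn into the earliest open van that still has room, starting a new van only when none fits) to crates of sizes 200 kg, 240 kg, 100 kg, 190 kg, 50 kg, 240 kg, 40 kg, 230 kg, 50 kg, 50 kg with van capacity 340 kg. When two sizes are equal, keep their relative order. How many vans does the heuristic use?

5

Sorted descending: 240, 240, 230, 200, 190, 100, 50, 50, 50, 40.
  240 → van 1 (new)  [load 240/340]
  240 → van 2 (new)  [load 240/340]
  230 → van 3 (new)  [load 230/340]
  200 → van 4 (new)  [load 200/340]
  190 → van 5 (new)  [load 190/340]
  100 → van 1  [load 340/340]
  50 → van 2  [load 290/340]
  50 → van 2  [load 340/340]
  50 → van 3  [load 280/340]
  40 → van 3  [load 320/340]
5 vans opened.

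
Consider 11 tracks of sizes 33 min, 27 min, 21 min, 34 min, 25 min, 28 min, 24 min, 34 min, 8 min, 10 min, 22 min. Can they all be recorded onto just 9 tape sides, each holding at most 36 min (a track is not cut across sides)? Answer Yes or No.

A valid assignment using 9 tape sides:
  side 1: 34 = 34
  side 2: 34 = 34
  side 3: 33 = 33
  side 4: 28 + 8 = 36
  side 5: 27 = 27
  side 6: 25 + 10 = 35
  side 7: 24 = 24
  side 8: 22 = 22
  side 9: 21 = 21
Every load is within 36 min, so 9 tape sides suffice.

Yes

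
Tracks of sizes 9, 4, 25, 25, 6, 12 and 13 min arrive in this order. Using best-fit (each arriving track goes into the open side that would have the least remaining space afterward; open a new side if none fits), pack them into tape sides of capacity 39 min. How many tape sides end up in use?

  9 → side 1 (new)  [load 9/39]
  4 → side 1  [load 13/39]
  25 → side 1  [load 38/39]
  25 → side 2 (new)  [load 25/39]
  6 → side 2  [load 31/39]
  12 → side 3 (new)  [load 12/39]
  13 → side 3  [load 25/39]
3 tape sides opened.

3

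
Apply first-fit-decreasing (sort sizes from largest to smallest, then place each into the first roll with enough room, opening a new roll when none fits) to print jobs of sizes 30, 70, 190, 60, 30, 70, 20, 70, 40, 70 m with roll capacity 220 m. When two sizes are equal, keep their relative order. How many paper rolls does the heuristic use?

Sorted descending: 190, 70, 70, 70, 70, 60, 40, 30, 30, 20.
  190 → roll 1 (new)  [load 190/220]
  70 → roll 2 (new)  [load 70/220]
  70 → roll 2  [load 140/220]
  70 → roll 2  [load 210/220]
  70 → roll 3 (new)  [load 70/220]
  60 → roll 3  [load 130/220]
  40 → roll 3  [load 170/220]
  30 → roll 1  [load 220/220]
  30 → roll 3  [load 200/220]
  20 → roll 3  [load 220/220]
3 paper rolls opened.

3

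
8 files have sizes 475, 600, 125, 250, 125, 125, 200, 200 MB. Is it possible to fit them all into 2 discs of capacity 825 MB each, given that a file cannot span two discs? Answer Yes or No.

No

Total = 2100 MB; ⌈2100/825⌉ = 3.
At least 3 discs are required, but only 2 are allowed.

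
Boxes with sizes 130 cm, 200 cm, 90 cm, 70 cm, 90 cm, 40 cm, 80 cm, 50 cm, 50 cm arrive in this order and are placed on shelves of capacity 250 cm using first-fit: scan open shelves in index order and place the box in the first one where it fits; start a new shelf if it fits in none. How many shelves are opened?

4

  130 → shelf 1 (new)  [load 130/250]
  200 → shelf 2 (new)  [load 200/250]
  90 → shelf 1  [load 220/250]
  70 → shelf 3 (new)  [load 70/250]
  90 → shelf 3  [load 160/250]
  40 → shelf 2  [load 240/250]
  80 → shelf 3  [load 240/250]
  50 → shelf 4 (new)  [load 50/250]
  50 → shelf 4  [load 100/250]
4 shelves opened.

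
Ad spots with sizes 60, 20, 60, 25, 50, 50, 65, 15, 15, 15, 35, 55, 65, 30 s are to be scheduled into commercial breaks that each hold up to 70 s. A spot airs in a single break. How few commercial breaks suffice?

Total = 65 + 65 + 60 + 60 + 55 + 50 + 50 + 35 + 30 + 25 + 20 + 15 + 15 + 15 = 560 s.
Lower bound: ⌈560/70⌉ = 8 commercial breaks.
A packing using 9 commercial breaks:
  break 1: 65 = 65
  break 2: 65 = 65
  break 3: 60 = 60
  break 4: 60 = 60
  break 5: 55 + 15 = 70
  break 6: 50 + 20 = 70
  break 7: 50 + 15 = 65
  break 8: 35 + 30 = 65
  break 9: 25 + 15 = 40
No arrangement into 8 commercial breaks stays within capacity, so 9 is optimal.

9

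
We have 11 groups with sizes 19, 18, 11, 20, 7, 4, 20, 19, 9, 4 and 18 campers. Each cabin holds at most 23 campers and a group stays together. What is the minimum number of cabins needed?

Total = 20 + 20 + 19 + 19 + 18 + 18 + 11 + 9 + 7 + 4 + 4 = 149 campers.
Lower bound: ⌈149/23⌉ = 7 cabins.
A packing using 8 cabins:
  cabin 1: 20 = 20
  cabin 2: 20 = 20
  cabin 3: 19 + 4 = 23
  cabin 4: 19 + 4 = 23
  cabin 5: 18 = 18
  cabin 6: 18 = 18
  cabin 7: 11 + 9 = 20
  cabin 8: 7 = 7
No arrangement into 7 cabins stays within capacity, so 8 is optimal.

8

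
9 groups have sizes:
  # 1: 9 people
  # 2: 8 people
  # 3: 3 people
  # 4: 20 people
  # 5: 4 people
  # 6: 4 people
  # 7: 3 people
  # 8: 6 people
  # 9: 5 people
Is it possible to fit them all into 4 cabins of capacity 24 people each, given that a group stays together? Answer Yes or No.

A valid assignment using 3 cabins:
  cabin 1: 20 + 4 = 24
  cabin 2: 9 + 8 + 6 = 23
  cabin 3: 5 + 4 + 3 + 3 = 15
That uses only 3 ≤ 4, so 4 cabins are enough.

Yes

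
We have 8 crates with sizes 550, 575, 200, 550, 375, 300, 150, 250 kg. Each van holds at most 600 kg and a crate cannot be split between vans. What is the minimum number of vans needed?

Total = 575 + 550 + 550 + 375 + 300 + 250 + 200 + 150 = 2950 kg.
Lower bound: ⌈2950/600⌉ = 5 vans.
A packing using 6 vans:
  van 1: 575 = 575
  van 2: 550 = 550
  van 3: 550 = 550
  van 4: 375 + 200 = 575
  van 5: 300 + 250 = 550
  van 6: 150 = 150
No arrangement into 5 vans stays within capacity, so 6 is optimal.

6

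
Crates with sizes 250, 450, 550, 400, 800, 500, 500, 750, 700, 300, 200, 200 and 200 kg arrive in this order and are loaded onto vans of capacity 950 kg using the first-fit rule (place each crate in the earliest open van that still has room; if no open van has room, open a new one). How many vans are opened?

7

  250 → van 1 (new)  [load 250/950]
  450 → van 1  [load 700/950]
  550 → van 2 (new)  [load 550/950]
  400 → van 2  [load 950/950]
  800 → van 3 (new)  [load 800/950]
  500 → van 4 (new)  [load 500/950]
  500 → van 5 (new)  [load 500/950]
  750 → van 6 (new)  [load 750/950]
  700 → van 7 (new)  [load 700/950]
  300 → van 4  [load 800/950]
  200 → van 1  [load 900/950]
  200 → van 5  [load 700/950]
  200 → van 5  [load 900/950]
7 vans opened.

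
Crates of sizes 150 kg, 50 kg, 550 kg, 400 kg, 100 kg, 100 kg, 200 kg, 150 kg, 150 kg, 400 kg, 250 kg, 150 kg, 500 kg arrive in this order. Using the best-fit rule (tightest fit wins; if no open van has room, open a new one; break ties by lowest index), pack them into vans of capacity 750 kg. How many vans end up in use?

5

  150 → van 1 (new)  [load 150/750]
  50 → van 1  [load 200/750]
  550 → van 1  [load 750/750]
  400 → van 2 (new)  [load 400/750]
  100 → van 2  [load 500/750]
  100 → van 2  [load 600/750]
  200 → van 3 (new)  [load 200/750]
  150 → van 2  [load 750/750]
  150 → van 3  [load 350/750]
  400 → van 3  [load 750/750]
  250 → van 4 (new)  [load 250/750]
  150 → van 4  [load 400/750]
  500 → van 5 (new)  [load 500/750]
5 vans opened.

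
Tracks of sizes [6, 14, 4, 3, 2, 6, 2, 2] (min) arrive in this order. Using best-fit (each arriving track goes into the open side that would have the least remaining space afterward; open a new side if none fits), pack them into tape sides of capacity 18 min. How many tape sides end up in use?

  6 → side 1 (new)  [load 6/18]
  14 → side 2 (new)  [load 14/18]
  4 → side 2  [load 18/18]
  3 → side 1  [load 9/18]
  2 → side 1  [load 11/18]
  6 → side 1  [load 17/18]
  2 → side 3 (new)  [load 2/18]
  2 → side 3  [load 4/18]
3 tape sides opened.

3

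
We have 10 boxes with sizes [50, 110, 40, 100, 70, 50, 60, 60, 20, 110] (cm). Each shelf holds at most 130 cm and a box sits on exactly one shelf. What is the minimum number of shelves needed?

Total = 110 + 110 + 100 + 70 + 60 + 60 + 50 + 50 + 40 + 20 = 670 cm.
Lower bound: ⌈670/130⌉ = 6 shelves.
A packing using 6 shelves:
  shelf 1: 110 + 20 = 130
  shelf 2: 110 = 110
  shelf 3: 100 = 100
  shelf 4: 70 + 60 = 130
  shelf 5: 60 + 50 = 110
  shelf 6: 50 + 40 = 90
This matches the lower bound, so 6 is optimal.

6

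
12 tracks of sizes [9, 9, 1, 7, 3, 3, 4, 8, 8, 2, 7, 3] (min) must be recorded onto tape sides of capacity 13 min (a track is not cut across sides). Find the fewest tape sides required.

Total = 9 + 9 + 8 + 8 + 7 + 7 + 4 + 3 + 3 + 3 + 2 + 1 = 64 min.
Lower bound: ⌈64/13⌉ = 5 tape sides.
Also, 6 tracks each exceed 13/2 min, and no two of those can share a side, so at least 6 tape sides are needed.
A packing using 6 tape sides:
  side 1: 9 + 4 = 13
  side 2: 9 + 3 + 1 = 13
  side 3: 8 + 3 + 2 = 13
  side 4: 8 + 3 = 11
  side 5: 7 = 7
  side 6: 7 = 7
This matches the lower bound, so 6 is optimal.

6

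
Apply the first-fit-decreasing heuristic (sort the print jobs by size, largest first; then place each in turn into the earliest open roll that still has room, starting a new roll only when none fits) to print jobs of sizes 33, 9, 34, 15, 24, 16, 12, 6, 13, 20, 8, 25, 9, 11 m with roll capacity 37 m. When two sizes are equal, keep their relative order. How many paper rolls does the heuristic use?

Sorted descending: 34, 33, 25, 24, 20, 16, 15, 13, 12, 11, 9, 9, 8, 6.
  34 → roll 1 (new)  [load 34/37]
  33 → roll 2 (new)  [load 33/37]
  25 → roll 3 (new)  [load 25/37]
  24 → roll 4 (new)  [load 24/37]
  20 → roll 5 (new)  [load 20/37]
  16 → roll 5  [load 36/37]
  15 → roll 6 (new)  [load 15/37]
  13 → roll 4  [load 37/37]
  12 → roll 3  [load 37/37]
  11 → roll 6  [load 26/37]
  9 → roll 6  [load 35/37]
  9 → roll 7 (new)  [load 9/37]
  8 → roll 7  [load 17/37]
  6 → roll 7  [load 23/37]
7 paper rolls opened.

7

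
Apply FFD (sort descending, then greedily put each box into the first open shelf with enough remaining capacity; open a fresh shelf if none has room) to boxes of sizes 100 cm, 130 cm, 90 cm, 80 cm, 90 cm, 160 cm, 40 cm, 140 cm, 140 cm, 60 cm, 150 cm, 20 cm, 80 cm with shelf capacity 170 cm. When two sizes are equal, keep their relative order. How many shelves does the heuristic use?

8

Sorted descending: 160, 150, 140, 140, 130, 100, 90, 90, 80, 80, 60, 40, 20.
  160 → shelf 1 (new)  [load 160/170]
  150 → shelf 2 (new)  [load 150/170]
  140 → shelf 3 (new)  [load 140/170]
  140 → shelf 4 (new)  [load 140/170]
  130 → shelf 5 (new)  [load 130/170]
  100 → shelf 6 (new)  [load 100/170]
  90 → shelf 7 (new)  [load 90/170]
  90 → shelf 8 (new)  [load 90/170]
  80 → shelf 7  [load 170/170]
  80 → shelf 8  [load 170/170]
  60 → shelf 6  [load 160/170]
  40 → shelf 5  [load 170/170]
  20 → shelf 2  [load 170/170]
8 shelves opened.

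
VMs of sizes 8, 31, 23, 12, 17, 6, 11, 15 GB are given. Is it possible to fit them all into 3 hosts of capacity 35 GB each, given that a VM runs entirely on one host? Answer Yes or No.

No

Total = 123 GB; ⌈123/35⌉ = 4.
At least 4 hosts are required, but only 3 are allowed.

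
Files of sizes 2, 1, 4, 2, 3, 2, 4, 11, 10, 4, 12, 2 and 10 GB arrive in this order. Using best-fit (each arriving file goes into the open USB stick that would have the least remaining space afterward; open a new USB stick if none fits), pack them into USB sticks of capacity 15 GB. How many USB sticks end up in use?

5

  2 → USB stick 1 (new)  [load 2/15]
  1 → USB stick 1  [load 3/15]
  4 → USB stick 1  [load 7/15]
  2 → USB stick 1  [load 9/15]
  3 → USB stick 1  [load 12/15]
  2 → USB stick 1  [load 14/15]
  4 → USB stick 2 (new)  [load 4/15]
  11 → USB stick 2  [load 15/15]
  10 → USB stick 3 (new)  [load 10/15]
  4 → USB stick 3  [load 14/15]
  12 → USB stick 4 (new)  [load 12/15]
  2 → USB stick 4  [load 14/15]
  10 → USB stick 5 (new)  [load 10/15]
5 USB sticks opened.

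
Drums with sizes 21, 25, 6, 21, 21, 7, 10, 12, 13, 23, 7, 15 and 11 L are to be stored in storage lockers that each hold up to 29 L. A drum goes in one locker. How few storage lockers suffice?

Total = 25 + 23 + 21 + 21 + 21 + 15 + 13 + 12 + 11 + 10 + 7 + 7 + 6 = 192 L.
Lower bound: ⌈192/29⌉ = 7 storage lockers.
A packing using 8 storage lockers:
  locker 1: 25 = 25
  locker 2: 23 + 6 = 29
  locker 3: 21 + 7 = 28
  locker 4: 21 + 7 = 28
  locker 5: 21 = 21
  locker 6: 15 + 13 = 28
  locker 7: 12 + 11 = 23
  locker 8: 10 = 10
No arrangement into 7 storage lockers stays within capacity, so 8 is optimal.

8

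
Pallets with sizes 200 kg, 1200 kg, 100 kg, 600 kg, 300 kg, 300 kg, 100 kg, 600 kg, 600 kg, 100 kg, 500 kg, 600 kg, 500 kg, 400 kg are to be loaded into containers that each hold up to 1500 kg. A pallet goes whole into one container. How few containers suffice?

5

Total = 1200 + 600 + 600 + 600 + 600 + 500 + 500 + 400 + 300 + 300 + 200 + 100 + 100 + 100 = 6100 kg.
Lower bound: ⌈6100/1500⌉ = 5 containers.
A packing using 5 containers:
  container 1: 1200 + 300 = 1500
  container 2: 600 + 600 + 300 = 1500
  container 3: 600 + 600 + 200 + 100 = 1500
  container 4: 500 + 500 + 400 + 100 = 1500
  container 5: 100 = 100
This matches the lower bound, so 5 is optimal.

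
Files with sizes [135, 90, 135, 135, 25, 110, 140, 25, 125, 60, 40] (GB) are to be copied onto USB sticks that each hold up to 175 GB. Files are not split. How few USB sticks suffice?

7

Total = 140 + 135 + 135 + 135 + 125 + 110 + 90 + 60 + 40 + 25 + 25 = 1020 GB.
Lower bound: ⌈1020/175⌉ = 6 USB sticks.
Also, 7 files each exceed 175/2 GB, and no two of those can share a USB stick, so at least 7 USB sticks are needed.
A packing using 7 USB sticks:
  USB stick 1: 140 + 25 = 165
  USB stick 2: 135 + 40 = 175
  USB stick 3: 135 + 25 = 160
  USB stick 4: 135 = 135
  USB stick 5: 125 = 125
  USB stick 6: 110 + 60 = 170
  USB stick 7: 90 = 90
This matches the lower bound, so 7 is optimal.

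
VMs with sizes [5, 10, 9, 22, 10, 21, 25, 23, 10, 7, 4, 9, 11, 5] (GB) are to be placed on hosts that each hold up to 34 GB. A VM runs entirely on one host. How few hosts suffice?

6

Total = 25 + 23 + 22 + 21 + 11 + 10 + 10 + 10 + 9 + 9 + 7 + 5 + 5 + 4 = 171 GB.
Lower bound: ⌈171/34⌉ = 6 hosts.
A packing using 6 hosts:
  host 1: 25 + 9 = 34
  host 2: 23 + 11 = 34
  host 3: 22 + 10 = 32
  host 4: 21 + 10 = 31
  host 5: 10 + 9 + 7 + 5 = 31
  host 6: 5 + 4 = 9
This matches the lower bound, so 6 is optimal.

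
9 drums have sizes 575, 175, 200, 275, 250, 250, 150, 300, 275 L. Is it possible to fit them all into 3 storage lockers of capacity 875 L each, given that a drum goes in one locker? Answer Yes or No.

A valid assignment using 3 storage lockers:
  locker 1: 575 + 300 = 875
  locker 2: 275 + 275 + 250 = 800
  locker 3: 250 + 200 + 175 + 150 = 775
Every load is within 875 L, so 3 storage lockers suffice.

Yes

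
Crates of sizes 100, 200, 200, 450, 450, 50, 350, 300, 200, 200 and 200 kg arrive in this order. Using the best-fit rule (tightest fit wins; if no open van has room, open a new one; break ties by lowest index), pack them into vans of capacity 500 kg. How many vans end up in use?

  100 → van 1 (new)  [load 100/500]
  200 → van 1  [load 300/500]
  200 → van 1  [load 500/500]
  450 → van 2 (new)  [load 450/500]
  450 → van 3 (new)  [load 450/500]
  50 → van 2  [load 500/500]
  350 → van 4 (new)  [load 350/500]
  300 → van 5 (new)  [load 300/500]
  200 → van 5  [load 500/500]
  200 → van 6 (new)  [load 200/500]
  200 → van 6  [load 400/500]
6 vans opened.

6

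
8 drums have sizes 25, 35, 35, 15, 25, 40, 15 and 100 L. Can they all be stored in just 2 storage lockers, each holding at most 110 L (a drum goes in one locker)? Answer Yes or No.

Total = 290 L; ⌈290/110⌉ = 3.
At least 3 storage lockers are required, but only 2 are allowed.

No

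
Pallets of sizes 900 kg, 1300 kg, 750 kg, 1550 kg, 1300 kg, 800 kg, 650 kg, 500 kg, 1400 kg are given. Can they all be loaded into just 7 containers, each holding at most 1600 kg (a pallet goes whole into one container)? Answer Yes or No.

Yes

A valid assignment using 7 containers:
  container 1: 1550 = 1550
  container 2: 1400 = 1400
  container 3: 1300 = 1300
  container 4: 1300 = 1300
  container 5: 900 + 650 = 1550
  container 6: 800 + 750 = 1550
  container 7: 500 = 500
Every load is within 1600 kg, so 7 containers suffice.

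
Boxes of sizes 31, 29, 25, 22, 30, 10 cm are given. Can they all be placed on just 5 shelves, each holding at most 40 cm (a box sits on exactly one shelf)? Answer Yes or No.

A valid assignment using 5 shelves:
  shelf 1: 31 = 31
  shelf 2: 30 + 10 = 40
  shelf 3: 29 = 29
  shelf 4: 25 = 25
  shelf 5: 22 = 22
Every load is within 40 cm, so 5 shelves suffice.

Yes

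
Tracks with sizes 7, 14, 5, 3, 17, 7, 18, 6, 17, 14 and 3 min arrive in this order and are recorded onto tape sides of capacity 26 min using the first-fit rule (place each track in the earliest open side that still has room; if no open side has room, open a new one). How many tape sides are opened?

  7 → side 1 (new)  [load 7/26]
  14 → side 1  [load 21/26]
  5 → side 1  [load 26/26]
  3 → side 2 (new)  [load 3/26]
  17 → side 2  [load 20/26]
  7 → side 3 (new)  [load 7/26]
  18 → side 3  [load 25/26]
  6 → side 2  [load 26/26]
  17 → side 4 (new)  [load 17/26]
  14 → side 5 (new)  [load 14/26]
  3 → side 4  [load 20/26]
5 tape sides opened.

5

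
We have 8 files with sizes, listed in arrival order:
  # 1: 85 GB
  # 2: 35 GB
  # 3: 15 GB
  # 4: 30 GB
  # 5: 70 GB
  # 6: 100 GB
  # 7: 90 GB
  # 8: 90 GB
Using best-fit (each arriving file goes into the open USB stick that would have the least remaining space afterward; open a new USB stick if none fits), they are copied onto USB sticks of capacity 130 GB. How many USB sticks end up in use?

5

  85 → USB stick 1 (new)  [load 85/130]
  35 → USB stick 1  [load 120/130]
  15 → USB stick 2 (new)  [load 15/130]
  30 → USB stick 2  [load 45/130]
  70 → USB stick 2  [load 115/130]
  100 → USB stick 3 (new)  [load 100/130]
  90 → USB stick 4 (new)  [load 90/130]
  90 → USB stick 5 (new)  [load 90/130]
5 USB sticks opened.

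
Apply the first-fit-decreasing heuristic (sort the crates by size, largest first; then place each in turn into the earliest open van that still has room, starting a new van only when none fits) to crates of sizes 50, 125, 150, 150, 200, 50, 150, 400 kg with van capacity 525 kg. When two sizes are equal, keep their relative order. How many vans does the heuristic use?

3

Sorted descending: 400, 200, 150, 150, 150, 125, 50, 50.
  400 → van 1 (new)  [load 400/525]
  200 → van 2 (new)  [load 200/525]
  150 → van 2  [load 350/525]
  150 → van 2  [load 500/525]
  150 → van 3 (new)  [load 150/525]
  125 → van 1  [load 525/525]
  50 → van 3  [load 200/525]
  50 → van 3  [load 250/525]
3 vans opened.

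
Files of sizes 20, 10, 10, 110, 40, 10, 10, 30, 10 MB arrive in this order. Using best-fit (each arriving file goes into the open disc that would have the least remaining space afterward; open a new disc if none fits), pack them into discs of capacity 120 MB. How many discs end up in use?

3

  20 → disc 1 (new)  [load 20/120]
  10 → disc 1  [load 30/120]
  10 → disc 1  [load 40/120]
  110 → disc 2 (new)  [load 110/120]
  40 → disc 1  [load 80/120]
  10 → disc 2  [load 120/120]
  10 → disc 1  [load 90/120]
  30 → disc 1  [load 120/120]
  10 → disc 3 (new)  [load 10/120]
3 discs opened.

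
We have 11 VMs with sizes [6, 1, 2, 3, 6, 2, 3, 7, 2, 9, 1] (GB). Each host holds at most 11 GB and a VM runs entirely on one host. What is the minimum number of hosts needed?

4

Total = 9 + 7 + 6 + 6 + 3 + 3 + 2 + 2 + 2 + 1 + 1 = 42 GB.
Lower bound: ⌈42/11⌉ = 4 hosts.
A packing using 4 hosts:
  host 1: 9 + 2 = 11
  host 2: 7 + 3 + 1 = 11
  host 3: 6 + 3 + 2 = 11
  host 4: 6 + 2 + 1 = 9
This matches the lower bound, so 4 is optimal.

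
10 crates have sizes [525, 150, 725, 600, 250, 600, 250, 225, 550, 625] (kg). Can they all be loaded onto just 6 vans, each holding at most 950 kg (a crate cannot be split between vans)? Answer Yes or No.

Yes

A valid assignment using 6 vans:
  van 1: 725 + 225 = 950
  van 2: 625 + 250 = 875
  van 3: 600 + 250 = 850
  van 4: 600 + 150 = 750
  van 5: 550 = 550
  van 6: 525 = 525
Every load is within 950 kg, so 6 vans suffice.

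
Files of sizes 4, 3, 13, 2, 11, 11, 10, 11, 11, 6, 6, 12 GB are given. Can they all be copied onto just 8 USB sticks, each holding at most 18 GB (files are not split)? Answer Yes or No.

Yes

A valid assignment using 7 USB sticks:
  USB stick 1: 13 + 4 = 17
  USB stick 2: 12 + 6 = 18
  USB stick 3: 11 + 6 = 17
  USB stick 4: 11 + 3 + 2 = 16
  USB stick 5: 11 = 11
  USB stick 6: 11 = 11
  USB stick 7: 10 = 10
That uses only 7 ≤ 8, so 8 USB sticks are enough.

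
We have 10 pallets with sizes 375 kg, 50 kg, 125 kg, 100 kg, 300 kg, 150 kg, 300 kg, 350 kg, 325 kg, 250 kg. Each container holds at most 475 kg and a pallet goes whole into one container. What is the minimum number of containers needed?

6

Total = 375 + 350 + 325 + 300 + 300 + 250 + 150 + 125 + 100 + 50 = 2325 kg.
Lower bound: ⌈2325/475⌉ = 5 containers.
Also, 6 pallets each exceed 475/2 kg, and no two of those can share a container, so at least 6 containers are needed.
A packing using 6 containers:
  container 1: 375 + 100 = 475
  container 2: 350 + 125 = 475
  container 3: 325 + 150 = 475
  container 4: 300 + 50 = 350
  container 5: 300 = 300
  container 6: 250 = 250
This matches the lower bound, so 6 is optimal.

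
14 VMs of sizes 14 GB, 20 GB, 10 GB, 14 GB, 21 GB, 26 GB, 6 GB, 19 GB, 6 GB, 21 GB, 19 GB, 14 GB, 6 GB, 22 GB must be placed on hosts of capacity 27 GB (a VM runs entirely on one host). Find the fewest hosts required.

10

Total = 26 + 22 + 21 + 21 + 20 + 19 + 19 + 14 + 14 + 14 + 10 + 6 + 6 + 6 = 218 GB.
Lower bound: ⌈218/27⌉ = 9 hosts.
Also, 10 VMs each exceed 27/2 GB, and no two of those can share a host, so at least 10 hosts are needed.
A packing using 10 hosts:
  host 1: 26 = 26
  host 2: 22 = 22
  host 3: 21 + 6 = 27
  host 4: 21 + 6 = 27
  host 5: 20 + 6 = 26
  host 6: 19 = 19
  host 7: 19 = 19
  host 8: 14 + 10 = 24
  host 9: 14 = 14
  host 10: 14 = 14
This matches the lower bound, so 10 is optimal.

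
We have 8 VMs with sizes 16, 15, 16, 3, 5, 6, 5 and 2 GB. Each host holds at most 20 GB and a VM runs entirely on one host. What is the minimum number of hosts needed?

4

Total = 16 + 16 + 15 + 6 + 5 + 5 + 3 + 2 = 68 GB.
Lower bound: ⌈68/20⌉ = 4 hosts.
A packing using 4 hosts:
  host 1: 16 + 3 = 19
  host 2: 16 + 2 = 18
  host 3: 15 + 5 = 20
  host 4: 6 + 5 = 11
This matches the lower bound, so 4 is optimal.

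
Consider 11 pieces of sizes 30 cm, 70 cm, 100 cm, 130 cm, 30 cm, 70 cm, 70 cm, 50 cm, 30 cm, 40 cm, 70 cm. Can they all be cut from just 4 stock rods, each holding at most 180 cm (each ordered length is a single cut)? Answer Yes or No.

Yes

A valid assignment using 4 stock rods:
  stock rod 1: 130 + 50 = 180
  stock rod 2: 100 + 70 = 170
  stock rod 3: 70 + 70 + 40 = 180
  stock rod 4: 70 + 30 + 30 + 30 = 160
Every load is within 180 cm, so 4 stock rods suffice.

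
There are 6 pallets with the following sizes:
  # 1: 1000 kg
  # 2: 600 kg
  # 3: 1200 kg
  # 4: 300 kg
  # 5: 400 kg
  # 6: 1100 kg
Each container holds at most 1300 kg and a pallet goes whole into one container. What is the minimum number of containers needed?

Total = 1200 + 1100 + 1000 + 600 + 400 + 300 = 4600 kg.
Lower bound: ⌈4600/1300⌉ = 4 containers.
A packing using 4 containers:
  container 1: 1200 = 1200
  container 2: 1100 = 1100
  container 3: 1000 + 300 = 1300
  container 4: 600 + 400 = 1000
This matches the lower bound, so 4 is optimal.

4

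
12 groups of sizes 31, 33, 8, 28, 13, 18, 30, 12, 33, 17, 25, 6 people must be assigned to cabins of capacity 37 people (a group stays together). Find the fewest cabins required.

Total = 33 + 33 + 31 + 30 + 28 + 25 + 18 + 17 + 13 + 12 + 8 + 6 = 254 people.
Lower bound: ⌈254/37⌉ = 7 cabins.
A packing using 8 cabins:
  cabin 1: 33 = 33
  cabin 2: 33 = 33
  cabin 3: 31 + 6 = 37
  cabin 4: 30 = 30
  cabin 5: 28 + 8 = 36
  cabin 6: 25 + 12 = 37
  cabin 7: 18 + 17 = 35
  cabin 8: 13 = 13
No arrangement into 7 cabins stays within capacity, so 8 is optimal.

8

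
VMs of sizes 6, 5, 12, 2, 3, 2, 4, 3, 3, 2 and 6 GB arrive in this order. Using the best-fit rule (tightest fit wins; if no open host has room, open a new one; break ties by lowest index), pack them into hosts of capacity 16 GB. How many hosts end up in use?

3

  6 → host 1 (new)  [load 6/16]
  5 → host 1  [load 11/16]
  12 → host 2 (new)  [load 12/16]
  2 → host 2  [load 14/16]
  3 → host 1  [load 14/16]
  2 → host 1  [load 16/16]
  4 → host 3 (new)  [load 4/16]
  3 → host 3  [load 7/16]
  3 → host 3  [load 10/16]
  2 → host 2  [load 16/16]
  6 → host 3  [load 16/16]
3 hosts opened.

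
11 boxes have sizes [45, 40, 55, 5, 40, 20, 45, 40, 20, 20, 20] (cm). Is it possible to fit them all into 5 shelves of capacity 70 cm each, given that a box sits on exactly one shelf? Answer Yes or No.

Total = 350 cm; ⌈350/70⌉ = 5.
6 boxes each exceed half the capacity and cannot share a shelf, forcing at least 6 shelves.
At least 6 shelves are required, but only 5 are allowed.

No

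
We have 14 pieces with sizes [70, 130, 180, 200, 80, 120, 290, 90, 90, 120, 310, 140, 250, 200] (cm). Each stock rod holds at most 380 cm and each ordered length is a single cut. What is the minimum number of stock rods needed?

Total = 310 + 290 + 250 + 200 + 200 + 180 + 140 + 130 + 120 + 120 + 90 + 90 + 80 + 70 = 2270 cm.
Lower bound: ⌈2270/380⌉ = 6 stock rods.
A packing using 6 stock rods:
  stock rod 1: 310 + 70 = 380
  stock rod 2: 290 + 90 = 380
  stock rod 3: 250 + 130 = 380
  stock rod 4: 200 + 180 = 380
  stock rod 5: 200 + 90 + 80 = 370
  stock rod 6: 140 + 120 + 120 = 380
This matches the lower bound, so 6 is optimal.

6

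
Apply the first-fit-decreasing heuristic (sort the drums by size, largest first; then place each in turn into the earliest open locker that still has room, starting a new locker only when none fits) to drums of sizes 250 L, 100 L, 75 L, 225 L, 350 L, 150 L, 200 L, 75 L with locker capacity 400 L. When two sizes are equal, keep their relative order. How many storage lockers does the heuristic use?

Sorted descending: 350, 250, 225, 200, 150, 100, 75, 75.
  350 → locker 1 (new)  [load 350/400]
  250 → locker 2 (new)  [load 250/400]
  225 → locker 3 (new)  [load 225/400]
  200 → locker 4 (new)  [load 200/400]
  150 → locker 2  [load 400/400]
  100 → locker 3  [load 325/400]
  75 → locker 3  [load 400/400]
  75 → locker 4  [load 275/400]
4 storage lockers opened.

4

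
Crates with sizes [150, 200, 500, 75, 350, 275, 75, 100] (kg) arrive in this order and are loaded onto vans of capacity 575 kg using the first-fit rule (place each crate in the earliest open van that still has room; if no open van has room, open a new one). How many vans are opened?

  150 → van 1 (new)  [load 150/575]
  200 → van 1  [load 350/575]
  500 → van 2 (new)  [load 500/575]
  75 → van 1  [load 425/575]
  350 → van 3 (new)  [load 350/575]
  275 → van 4 (new)  [load 275/575]
  75 → van 1  [load 500/575]
  100 → van 3  [load 450/575]
4 vans opened.

4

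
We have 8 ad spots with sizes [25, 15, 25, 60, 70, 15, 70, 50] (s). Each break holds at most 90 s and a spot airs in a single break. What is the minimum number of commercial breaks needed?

Total = 70 + 70 + 60 + 50 + 25 + 25 + 15 + 15 = 330 s.
Lower bound: ⌈330/90⌉ = 4 commercial breaks.
A packing using 4 commercial breaks:
  break 1: 70 + 15 = 85
  break 2: 70 + 15 = 85
  break 3: 60 + 25 = 85
  break 4: 50 + 25 = 75
This matches the lower bound, so 4 is optimal.

4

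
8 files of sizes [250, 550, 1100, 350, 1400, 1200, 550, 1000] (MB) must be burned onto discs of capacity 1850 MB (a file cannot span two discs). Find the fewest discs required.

4

Total = 1400 + 1200 + 1100 + 1000 + 550 + 550 + 350 + 250 = 6400 MB.
Lower bound: ⌈6400/1850⌉ = 4 discs.
A packing using 4 discs:
  disc 1: 1400 + 350 = 1750
  disc 2: 1200 + 550 = 1750
  disc 3: 1100 + 550 = 1650
  disc 4: 1000 + 250 = 1250
This matches the lower bound, so 4 is optimal.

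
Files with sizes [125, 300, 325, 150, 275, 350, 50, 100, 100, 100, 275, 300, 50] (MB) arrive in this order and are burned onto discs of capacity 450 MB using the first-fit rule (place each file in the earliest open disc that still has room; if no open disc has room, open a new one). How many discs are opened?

  125 → disc 1 (new)  [load 125/450]
  300 → disc 1  [load 425/450]
  325 → disc 2 (new)  [load 325/450]
  150 → disc 3 (new)  [load 150/450]
  275 → disc 3  [load 425/450]
  350 → disc 4 (new)  [load 350/450]
  50 → disc 2  [load 375/450]
  100 → disc 4  [load 450/450]
  100 → disc 5 (new)  [load 100/450]
  100 → disc 5  [load 200/450]
  275 → disc 6 (new)  [load 275/450]
  300 → disc 7 (new)  [load 300/450]
  50 → disc 2  [load 425/450]
7 discs opened.

7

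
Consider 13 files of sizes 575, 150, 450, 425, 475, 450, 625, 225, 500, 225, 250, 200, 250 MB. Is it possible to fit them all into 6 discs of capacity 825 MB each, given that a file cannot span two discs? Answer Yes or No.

Total = 4800 MB; ⌈4800/825⌉ = 6.
7 files each exceed half the capacity and cannot share a disc, forcing at least 7 discs.
At least 7 discs are required, but only 6 are allowed.

No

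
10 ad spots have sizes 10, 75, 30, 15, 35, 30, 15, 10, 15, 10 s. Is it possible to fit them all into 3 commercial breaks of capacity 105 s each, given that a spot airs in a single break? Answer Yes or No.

Yes

A valid assignment using 3 commercial breaks:
  break 1: 75 + 30 = 105
  break 2: 35 + 30 + 15 + 15 + 10 = 105
  break 3: 15 + 10 + 10 = 35
Every load is within 105 s, so 3 commercial breaks suffice.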